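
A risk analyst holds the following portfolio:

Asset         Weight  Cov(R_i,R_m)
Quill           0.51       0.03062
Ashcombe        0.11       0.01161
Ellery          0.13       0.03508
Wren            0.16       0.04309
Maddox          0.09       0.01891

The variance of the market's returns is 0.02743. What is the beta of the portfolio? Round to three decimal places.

β_Quill = 0.03062 / 0.02743 = 1.1163
β_Ashcombe = 0.01161 / 0.02743 = 0.4233
β_Ellery = 0.03508 / 0.02743 = 1.2789
β_Wren = 0.04309 / 0.02743 = 1.5709
β_Maddox = 0.01891 / 0.02743 = 0.6894
β_P = Σ w_i β_i = 0.51×1.1163 + 0.11×0.4233 + 0.13×1.2789 + 0.16×1.5709 + 0.09×0.6894 = 1.0955

1.096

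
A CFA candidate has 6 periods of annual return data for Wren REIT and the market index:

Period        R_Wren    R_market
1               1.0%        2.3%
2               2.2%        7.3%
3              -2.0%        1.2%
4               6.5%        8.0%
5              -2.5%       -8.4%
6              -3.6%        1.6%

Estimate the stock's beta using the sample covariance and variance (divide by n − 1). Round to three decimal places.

Mean R_i = (1.0 + 2.2 − 2.0 + 6.5 − 2.5 − 3.6) / 6 = 0.2667%
Mean R_m = (2.3 + 7.3 + 1.2 + 8.0 − 8.4 + 1.6) / 6 = 2.0000%
Σ(R_i − R̄_i)(R_m − R̄_m) = 80.0000  ⇒  Cov = 80.0000 / 5 = 16.0000
Σ(R_m − R̄_m)² = 173.1400  ⇒  Var(R_m) = 173.1400 / 5 = 34.6280
β = Cov / Var(R_m) = 16.0000 / 34.6280 = 0.4621

0.462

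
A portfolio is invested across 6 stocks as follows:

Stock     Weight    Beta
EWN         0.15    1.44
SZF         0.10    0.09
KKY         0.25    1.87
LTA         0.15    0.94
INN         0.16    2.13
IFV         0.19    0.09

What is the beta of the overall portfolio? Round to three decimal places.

1.191

β_P = Σ w_i β_i = 0.15×1.44 + 0.10×0.09 + 0.25×1.87 + 0.15×0.94 + 0.16×2.13 + 0.19×0.09 = 1.1914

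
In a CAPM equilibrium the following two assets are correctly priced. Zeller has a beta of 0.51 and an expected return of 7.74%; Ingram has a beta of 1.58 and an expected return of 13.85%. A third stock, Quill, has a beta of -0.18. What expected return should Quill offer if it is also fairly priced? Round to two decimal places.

MRP (SML slope) = (13.85% − 7.74%) / (1.58 − 0.51) = 6.11% / 1.07 = 5.7103%
R_f (intercept) = 7.74% − 0.51 × 5.7103% = 4.8277%
E(R_Quill) = R_f + β × MRP = 4.8277% + -0.18 × 5.7103% = 3.80%

3.80%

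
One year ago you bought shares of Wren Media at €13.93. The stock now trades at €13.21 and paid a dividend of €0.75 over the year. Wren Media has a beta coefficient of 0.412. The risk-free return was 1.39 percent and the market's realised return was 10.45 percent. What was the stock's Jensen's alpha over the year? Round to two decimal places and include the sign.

-4.91%

Realised HPR = (P1 + D1 − P0) / P0 = (13.21 + 0.75 − 13.93) / 13.93 = 0.03 / 13.93 = 0.2154%
MRP = 10.45% − 1.39% = 9.06%
CAPM required = R_f + β·MRP = 1.39% + 0.412 × 9.06% = 5.12272%
α = realised − required = 0.2154% − 5.12272% = -4.91%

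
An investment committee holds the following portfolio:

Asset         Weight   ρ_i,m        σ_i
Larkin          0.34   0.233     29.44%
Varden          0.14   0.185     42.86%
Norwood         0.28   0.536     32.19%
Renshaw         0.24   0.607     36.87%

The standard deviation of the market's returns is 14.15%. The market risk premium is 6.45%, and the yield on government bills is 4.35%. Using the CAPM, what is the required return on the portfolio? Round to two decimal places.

10.57%

β_Larkin = 0.233 × 29.44% / 14.15% = 0.4848
β_Varden = 0.185 × 42.86% / 14.15% = 0.5604
β_Norwood = 0.536 × 32.19% / 14.15% = 1.2194
β_Renshaw = 0.607 × 36.87% / 14.15% = 1.5816
β_P = Σ w_i β_i = 0.34×0.4848 + 0.14×0.5604 + 0.28×1.2194 + 0.24×1.5816 = 0.9643
E(R_P) = R_f + β_P × MRP = 4.35% + 0.9643 × 6.45% = 10.57%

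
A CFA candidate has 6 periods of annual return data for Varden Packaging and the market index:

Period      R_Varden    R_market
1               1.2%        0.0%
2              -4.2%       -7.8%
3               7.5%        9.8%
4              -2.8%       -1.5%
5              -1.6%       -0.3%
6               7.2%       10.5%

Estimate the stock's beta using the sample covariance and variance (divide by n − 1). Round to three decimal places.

0.693

Mean R_i = (1.2 − 4.2 + 7.5 − 2.8 − 1.6 + 7.2) / 6 = 1.2167%
Mean R_m = (0.0 − 7.8 + 9.8 − 1.5 − 0.3 + 10.5) / 6 = 1.7833%
Σ(R_i − R̄_i)(R_m − R̄_m) = 173.5217  ⇒  Cov = 173.5217 / 5 = 34.7043
Σ(R_m − R̄_m)² = 250.3883  ⇒  Var(R_m) = 250.3883 / 5 = 50.0777
β = Cov / Var(R_m) = 34.7043 / 50.0777 = 0.6930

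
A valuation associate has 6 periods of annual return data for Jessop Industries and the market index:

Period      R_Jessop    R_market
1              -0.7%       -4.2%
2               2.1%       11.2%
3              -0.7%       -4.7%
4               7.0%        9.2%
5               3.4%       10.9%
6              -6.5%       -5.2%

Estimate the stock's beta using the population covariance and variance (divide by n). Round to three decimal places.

0.438

Mean R_i = (-0.7 + 2.1 − 0.7 + 7.0 + 3.4 − 6.5) / 6 = 0.7667%
Mean R_m = (-4.2 + 11.2 − 4.7 + 9.2 + 10.9 − 5.2) / 6 = 2.8667%
Σ(R_i − R̄_i)(R_m − R̄_m) = 151.8233  ⇒  Cov = 151.8233 / 6 = 25.3039
Σ(R_m − R̄_m)² = 346.3533  ⇒  Var(R_m) = 346.3533 / 6 = 57.7256
β = Cov / Var(R_m) = 25.3039 / 57.7256 = 0.4383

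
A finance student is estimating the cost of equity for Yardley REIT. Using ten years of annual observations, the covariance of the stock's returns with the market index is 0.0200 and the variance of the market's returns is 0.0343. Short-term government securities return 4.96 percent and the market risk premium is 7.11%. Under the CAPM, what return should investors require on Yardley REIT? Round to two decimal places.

β = Cov(R_i, R_m) / Var(R_m) = 0.0200 / 0.0343 = 0.5831
E(R) = R_f + β × MRP = 4.96% + 0.5831 × 7.11% = 9.11%

9.11%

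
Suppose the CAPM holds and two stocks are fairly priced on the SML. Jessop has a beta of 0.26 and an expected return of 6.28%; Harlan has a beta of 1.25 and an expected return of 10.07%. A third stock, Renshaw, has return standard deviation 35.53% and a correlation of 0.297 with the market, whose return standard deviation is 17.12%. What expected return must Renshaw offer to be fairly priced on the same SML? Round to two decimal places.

7.64%

MRP = (10.07% − 6.28%) / (1.25 − 0.26) = 3.8283%
R_f = 6.28% − 0.26 × 3.8283% = 5.2846%
β_Renshaw = ρ·σ_i/σ_m = 0.297 × 35.53 / 17.12 = 0.6164
E(R_Renshaw) = R_f + β × MRP = 5.2846% + 0.6164 × 3.8283% = 7.64%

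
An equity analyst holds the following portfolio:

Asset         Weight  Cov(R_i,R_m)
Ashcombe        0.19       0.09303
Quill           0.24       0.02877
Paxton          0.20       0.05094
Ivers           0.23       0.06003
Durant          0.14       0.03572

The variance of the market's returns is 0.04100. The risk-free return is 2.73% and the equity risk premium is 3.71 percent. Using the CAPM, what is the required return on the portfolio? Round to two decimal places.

7.58%

β_Ashcombe = 0.09303 / 0.04100 = 2.2690
β_Quill = 0.02877 / 0.04100 = 0.7017
β_Paxton = 0.05094 / 0.04100 = 1.2424
β_Ivers = 0.06003 / 0.04100 = 1.4641
β_Durant = 0.03572 / 0.04100 = 0.8712
β_P = Σ w_i β_i = 0.19×2.2690 + 0.24×0.7017 + 0.20×1.2424 + 0.23×1.4641 + 0.14×0.8712 = 1.3067
E(R_P) = R_f + β_P × MRP = 2.73% + 1.3067 × 3.71% = 7.58%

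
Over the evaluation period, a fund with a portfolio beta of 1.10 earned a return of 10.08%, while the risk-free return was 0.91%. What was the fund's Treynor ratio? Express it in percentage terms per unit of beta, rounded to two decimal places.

8.34%

Treynor = (R_P − R_f) / β_P = (10.08% − 0.91%) / 1.1000 = 9.17% / 1.1000 = 8.34%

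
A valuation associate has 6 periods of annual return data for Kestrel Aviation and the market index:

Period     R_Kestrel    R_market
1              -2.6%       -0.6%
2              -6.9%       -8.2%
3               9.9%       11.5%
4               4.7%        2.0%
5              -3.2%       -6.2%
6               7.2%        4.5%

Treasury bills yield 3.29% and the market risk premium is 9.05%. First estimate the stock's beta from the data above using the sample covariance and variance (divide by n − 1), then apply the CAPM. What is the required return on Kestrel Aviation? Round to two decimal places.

11.23%

Mean R_i = (-2.6 − 6.9 + 9.9 + 4.7 − 3.2 + 7.2) / 6 = 1.5167%
Mean R_m = (-0.6 − 8.2 + 11.5 + 2.0 − 6.2 + 4.5) / 6 = 0.5000%
Σ(R_i − R̄_i)(R_m − R̄_m) = 229.0800  ⇒  Cov = 229.0800 / 5 = 45.8160
Σ(R_m − R̄_m)² = 261.0400  ⇒  Var(R_m) = 261.0400 / 5 = 52.2080
β = Cov / Var(R_m) = 45.8160 / 52.2080 = 0.8776
E(R) = R_f + β × MRP = 3.29% + 0.8776 × 9.05% = 11.23%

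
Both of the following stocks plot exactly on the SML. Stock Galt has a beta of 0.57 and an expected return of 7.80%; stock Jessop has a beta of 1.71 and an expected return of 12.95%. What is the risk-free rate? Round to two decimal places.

5.23%

Both satisfy E(R) = R_f + β·MRP, so the slope of the SML is
MRP = (12.95% − 7.80%) / (1.71 − 0.57) = 5.15% / 1.14 = 4.5175%
R_f = E(R_Galt) − β_Galt·MRP = 7.80% − 0.57 × 4.5175% = 5.2250%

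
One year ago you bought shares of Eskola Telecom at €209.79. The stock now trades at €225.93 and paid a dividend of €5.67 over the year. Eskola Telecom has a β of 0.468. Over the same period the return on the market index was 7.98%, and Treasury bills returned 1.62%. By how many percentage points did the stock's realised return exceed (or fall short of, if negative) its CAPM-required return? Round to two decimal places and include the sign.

Realised HPR = (P1 + D1 − P0) / P0 = (225.93 + 5.67 − 209.79) / 209.79 = 21.81 / 209.79 = 10.3961%
MRP = 7.98% − 1.62% = 6.36%
CAPM required = R_f + β·MRP = 1.62% + 0.468 × 6.36% = 4.59648%
α = realised − required = 10.3961% − 4.59648% = +5.80%

+5.80%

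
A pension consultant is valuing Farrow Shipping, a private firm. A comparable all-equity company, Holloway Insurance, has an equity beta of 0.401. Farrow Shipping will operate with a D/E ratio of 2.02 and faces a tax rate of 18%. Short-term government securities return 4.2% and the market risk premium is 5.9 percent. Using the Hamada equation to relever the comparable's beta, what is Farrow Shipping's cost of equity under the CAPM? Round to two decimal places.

β_L = β_U × [1 + (1 − t)(D/E)] = 0.401 × [1 + (1 − 0.18) × 2.02]
    = 0.401 × [1 + 0.82 × 2.02] = 0.401 × 2.6564 = 1.0652
E(R) = R_f + β_L × MRP = 4.2% + 1.0652 × 5.9% = 10.48%

10.48%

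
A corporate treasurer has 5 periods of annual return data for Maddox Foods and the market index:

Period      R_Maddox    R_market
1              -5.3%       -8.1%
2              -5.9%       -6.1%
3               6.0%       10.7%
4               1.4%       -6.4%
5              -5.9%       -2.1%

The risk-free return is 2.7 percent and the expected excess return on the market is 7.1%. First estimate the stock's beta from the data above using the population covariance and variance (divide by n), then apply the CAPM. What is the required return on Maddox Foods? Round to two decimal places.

6.44%

Mean R_i = (-5.3 − 5.9 + 6.0 + 1.4 − 5.9) / 5 = -1.9400%
Mean R_m = (-8.1 − 6.1 + 10.7 − 6.4 − 2.1) / 5 = -2.4000%
Σ(R_i − R̄_i)(R_m − R̄_m) = 123.2700  ⇒  Cov = 123.2700 / 5 = 24.6540
Σ(R_m − R̄_m)² = 233.8800  ⇒  Var(R_m) = 233.8800 / 5 = 46.7760
β = Cov / Var(R_m) = 24.6540 / 46.7760 = 0.5271
E(R) = R_f + β × MRP = 2.7% + 0.5271 × 7.1% = 6.44%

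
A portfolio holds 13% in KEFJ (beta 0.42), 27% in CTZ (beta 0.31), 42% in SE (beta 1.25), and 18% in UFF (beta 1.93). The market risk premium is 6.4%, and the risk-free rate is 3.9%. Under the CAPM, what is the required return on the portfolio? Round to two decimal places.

β_P = Σ w_i β_i = 0.13×0.42 + 0.27×0.31 + 0.42×1.25 + 0.18×1.93 = 1.0107
E(R_P) = R_f + β_P × MRP = 3.9% + 1.0107 × 6.4% = 10.37%

10.37%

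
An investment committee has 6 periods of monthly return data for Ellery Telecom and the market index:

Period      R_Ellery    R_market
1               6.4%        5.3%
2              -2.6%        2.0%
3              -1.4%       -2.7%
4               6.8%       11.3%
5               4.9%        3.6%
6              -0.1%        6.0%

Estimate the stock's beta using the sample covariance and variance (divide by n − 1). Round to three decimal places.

0.621

Mean R_i = (6.4 − 2.6 − 1.4 + 6.8 + 4.9 − 0.1) / 6 = 2.3333%
Mean R_m = (5.3 + 2.0 − 2.7 + 11.3 + 3.6 + 6.0) / 6 = 4.2500%
Σ(R_i − R̄_i)(R_m − R̄_m) = 66.8800  ⇒  Cov = 66.8800 / 5 = 13.3760
Σ(R_m − R̄_m)² = 107.6550  ⇒  Var(R_m) = 107.6550 / 5 = 21.5310
β = Cov / Var(R_m) = 13.3760 / 21.5310 = 0.6212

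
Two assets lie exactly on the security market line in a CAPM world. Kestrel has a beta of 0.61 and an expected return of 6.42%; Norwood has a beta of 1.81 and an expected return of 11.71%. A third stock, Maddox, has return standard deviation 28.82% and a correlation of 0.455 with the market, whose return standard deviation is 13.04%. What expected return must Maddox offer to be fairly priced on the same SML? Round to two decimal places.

MRP = (11.71% − 6.42%) / (1.81 − 0.61) = 4.4083%
R_f = 6.42% − 0.61 × 4.4083% = 3.7309%
β_Maddox = ρ·σ_i/σ_m = 0.455 × 28.82 / 13.04 = 1.0056
E(R_Maddox) = R_f + β × MRP = 3.7309% + 1.0056 × 4.4083% = 8.16%

8.16%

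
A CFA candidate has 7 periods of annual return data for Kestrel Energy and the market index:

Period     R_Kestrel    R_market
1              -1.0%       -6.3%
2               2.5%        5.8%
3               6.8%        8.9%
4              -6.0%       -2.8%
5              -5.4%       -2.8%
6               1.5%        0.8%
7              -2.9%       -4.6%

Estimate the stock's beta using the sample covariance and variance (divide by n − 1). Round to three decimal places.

0.670

Mean R_i = (-1.0 + 2.5 + 6.8 − 6.0 − 5.4 + 1.5 − 2.9) / 7 = -0.6429%
Mean R_m = (-6.3 + 5.8 + 8.9 − 2.8 − 2.8 + 0.8 − 4.6) / 7 = -0.1429%
Σ(R_i − R̄_i)(R_m − R̄_m) = 127.1371  ⇒  Cov = 127.1371 / 6 = 21.1895
Σ(R_m − R̄_m)² = 189.8771  ⇒  Var(R_m) = 189.8771 / 6 = 31.6462
β = Cov / Var(R_m) = 21.1895 / 31.6462 = 0.6696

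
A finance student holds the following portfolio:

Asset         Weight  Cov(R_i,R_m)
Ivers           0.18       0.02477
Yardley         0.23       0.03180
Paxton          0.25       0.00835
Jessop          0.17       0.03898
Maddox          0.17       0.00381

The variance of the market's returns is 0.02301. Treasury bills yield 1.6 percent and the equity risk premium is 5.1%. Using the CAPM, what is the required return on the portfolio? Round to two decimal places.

6.28%

β_Ivers = 0.02477 / 0.02301 = 1.0765
β_Yardley = 0.03180 / 0.02301 = 1.3820
β_Paxton = 0.00835 / 0.02301 = 0.3629
β_Jessop = 0.03898 / 0.02301 = 1.6940
β_Maddox = 0.00381 / 0.02301 = 0.1656
β_P = Σ w_i β_i = 0.18×1.0765 + 0.23×1.3820 + 0.25×0.3629 + 0.17×1.6940 + 0.17×0.1656 = 0.9185
E(R_P) = R_f + β_P × MRP = 1.6% + 0.9185 × 5.1% = 6.28%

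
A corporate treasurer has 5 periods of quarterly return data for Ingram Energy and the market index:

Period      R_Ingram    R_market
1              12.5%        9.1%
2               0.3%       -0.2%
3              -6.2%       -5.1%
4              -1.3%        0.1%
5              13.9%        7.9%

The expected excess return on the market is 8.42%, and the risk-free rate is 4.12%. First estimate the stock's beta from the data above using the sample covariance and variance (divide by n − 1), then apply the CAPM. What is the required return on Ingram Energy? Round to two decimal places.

16.43%

Mean R_i = (12.5 + 0.3 − 6.2 − 1.3 + 13.9) / 5 = 3.8400%
Mean R_m = (9.1 − 0.2 − 5.1 + 0.1 + 7.9) / 5 = 2.3600%
Σ(R_i − R̄_i)(R_m − R̄_m) = 209.6780  ⇒  Cov = 209.6780 / 4 = 52.4195
Σ(R_m − R̄_m)² = 143.4320  ⇒  Var(R_m) = 143.4320 / 4 = 35.8580
β = Cov / Var(R_m) = 52.4195 / 35.8580 = 1.4619
E(R) = R_f + β × MRP = 4.12% + 1.4619 × 8.42% = 16.43%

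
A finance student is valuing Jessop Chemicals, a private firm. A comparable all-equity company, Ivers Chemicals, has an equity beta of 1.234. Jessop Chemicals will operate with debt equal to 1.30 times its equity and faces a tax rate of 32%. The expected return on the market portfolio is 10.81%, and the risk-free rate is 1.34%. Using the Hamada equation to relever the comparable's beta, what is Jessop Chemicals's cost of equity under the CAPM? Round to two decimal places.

23.36%

β_L = β_U × [1 + (1 − t)(D/E)] = 1.234 × [1 + (1 − 0.32) × 1.30]
    = 1.234 × [1 + 0.68 × 1.30] = 1.234 × 1.8840 = 2.3249
MRP = 10.81% − 1.34% = 9.47%
E(R) = R_f + β_L × MRP = 1.34% + 2.3249 × 9.47% = 23.36%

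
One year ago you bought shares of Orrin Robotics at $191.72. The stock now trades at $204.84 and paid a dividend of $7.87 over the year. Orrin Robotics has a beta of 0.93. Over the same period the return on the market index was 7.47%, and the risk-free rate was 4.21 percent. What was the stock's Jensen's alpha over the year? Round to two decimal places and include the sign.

+3.71%

Realised HPR = (P1 + D1 − P0) / P0 = (204.84 + 7.87 − 191.72) / 191.72 = 20.99 / 191.72 = 10.9483%
MRP = 7.47% − 4.21% = 3.26%
CAPM required = R_f + β·MRP = 4.21% + 0.93 × 3.26% = 7.2418%
α = realised − required = 10.9483% − 7.2418% = +3.71%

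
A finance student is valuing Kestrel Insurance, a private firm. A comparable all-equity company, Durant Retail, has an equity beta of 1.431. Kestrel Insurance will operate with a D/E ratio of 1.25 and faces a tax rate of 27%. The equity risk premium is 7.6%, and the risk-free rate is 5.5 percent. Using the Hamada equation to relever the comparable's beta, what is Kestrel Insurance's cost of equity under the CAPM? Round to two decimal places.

β_L = β_U × [1 + (1 − t)(D/E)] = 1.431 × [1 + (1 − 0.27) × 1.25]
    = 1.431 × [1 + 0.73 × 1.25] = 1.431 × 1.9125 = 2.7368
E(R) = R_f + β_L × MRP = 5.5% + 2.7368 × 7.6% = 26.30%

26.30%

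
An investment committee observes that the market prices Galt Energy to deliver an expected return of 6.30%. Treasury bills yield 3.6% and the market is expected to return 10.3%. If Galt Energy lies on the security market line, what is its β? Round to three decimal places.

MRP = 10.3% − 3.6% = 6.70%
β = (E(R) − R_f) / MRP = (6.30% − 3.6%) / 6.7% = 2.70% / 6.7% = 0.403

0.403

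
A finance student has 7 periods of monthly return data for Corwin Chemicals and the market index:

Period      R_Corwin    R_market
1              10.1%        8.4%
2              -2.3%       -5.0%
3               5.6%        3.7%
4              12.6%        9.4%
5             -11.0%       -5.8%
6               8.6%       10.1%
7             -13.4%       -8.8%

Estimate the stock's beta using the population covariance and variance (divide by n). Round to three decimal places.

1.247

Mean R_i = (10.1 − 2.3 + 5.6 + 12.6 − 11.0 + 8.6 − 13.4) / 7 = 1.4571%
Mean R_m = (8.4 − 5.0 + 3.7 + 9.4 − 5.8 + 10.1 − 8.8) / 7 = 1.7143%
Σ(R_i − R̄_i)(R_m − R̄_m) = 486.5943  ⇒  Cov = 486.5943 / 7 = 69.5135
Σ(R_m − R̄_m)² = 390.1286  ⇒  Var(R_m) = 390.1286 / 7 = 55.7327
β = Cov / Var(R_m) = 69.5135 / 55.7327 = 1.2473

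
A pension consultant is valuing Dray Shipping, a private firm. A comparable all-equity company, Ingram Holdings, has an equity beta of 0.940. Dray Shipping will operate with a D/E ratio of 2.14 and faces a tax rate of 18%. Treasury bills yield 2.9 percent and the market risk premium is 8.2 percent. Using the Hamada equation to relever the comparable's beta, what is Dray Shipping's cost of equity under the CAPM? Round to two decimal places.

β_L = β_U × [1 + (1 − t)(D/E)] = 0.940 × [1 + (1 − 0.18) × 2.14]
    = 0.940 × [1 + 0.82 × 2.14] = 0.940 × 2.7548 = 2.5895
E(R) = R_f + β_L × MRP = 2.9% + 2.5895 × 8.2% = 24.13%

24.13%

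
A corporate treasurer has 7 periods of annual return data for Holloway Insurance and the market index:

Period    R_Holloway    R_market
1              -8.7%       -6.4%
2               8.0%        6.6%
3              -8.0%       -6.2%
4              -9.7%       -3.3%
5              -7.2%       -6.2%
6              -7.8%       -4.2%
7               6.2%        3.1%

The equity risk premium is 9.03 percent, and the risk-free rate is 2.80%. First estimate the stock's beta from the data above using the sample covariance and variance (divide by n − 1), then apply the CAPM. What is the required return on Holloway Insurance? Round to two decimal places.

15.33%

Mean R_i = (-8.7 + 8.0 − 8.0 − 9.7 − 7.2 − 7.8 + 6.2) / 7 = -3.8857%
Mean R_m = (-6.4 + 6.6 − 6.2 − 3.3 − 6.2 − 4.2 + 3.1) / 7 = -2.3714%
Σ(R_i − R̄_i)(R_m − R̄_m) = 222.2071  ⇒  Cov = 222.2071 / 6 = 37.0345
Σ(R_m − R̄_m)² = 160.1743  ⇒  Var(R_m) = 160.1743 / 6 = 26.6957
β = Cov / Var(R_m) = 37.0345 / 26.6957 = 1.3873
E(R) = R_f + β × MRP = 2.80% + 1.3873 × 9.03% = 15.33%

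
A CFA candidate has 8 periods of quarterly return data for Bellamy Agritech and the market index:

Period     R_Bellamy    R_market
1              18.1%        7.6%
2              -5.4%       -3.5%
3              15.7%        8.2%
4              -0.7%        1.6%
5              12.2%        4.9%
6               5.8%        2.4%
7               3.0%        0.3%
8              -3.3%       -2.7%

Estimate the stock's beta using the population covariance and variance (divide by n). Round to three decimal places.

1.965

Mean R_i = (18.1 − 5.4 + 15.7 − 0.7 + 12.2 + 5.8 + 3.0 − 3.3) / 8 = 5.6750%
Mean R_m = (7.6 − 3.5 + 8.2 + 1.6 + 4.9 + 2.4 + 0.3 − 2.7) / 8 = 2.3500%
Σ(R_i − R̄_i)(R_m − R̄_m) = 260.9000  ⇒  Cov = 260.9000 / 8 = 32.6125
Σ(R_m − R̄_m)² = 132.7800  ⇒  Var(R_m) = 132.7800 / 8 = 16.5975
β = Cov / Var(R_m) = 32.6125 / 16.5975 = 1.9649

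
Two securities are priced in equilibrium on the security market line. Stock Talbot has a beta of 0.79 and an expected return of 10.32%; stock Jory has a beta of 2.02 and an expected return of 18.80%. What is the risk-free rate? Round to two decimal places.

4.87%

Both satisfy E(R) = R_f + β·MRP, so the slope of the SML is
MRP = (18.80% − 10.32%) / (2.02 − 0.79) = 8.48% / 1.23 = 6.8943%
R_f = E(R_Talbot) − β_Talbot·MRP = 10.32% − 0.79 × 6.8943% = 4.8735%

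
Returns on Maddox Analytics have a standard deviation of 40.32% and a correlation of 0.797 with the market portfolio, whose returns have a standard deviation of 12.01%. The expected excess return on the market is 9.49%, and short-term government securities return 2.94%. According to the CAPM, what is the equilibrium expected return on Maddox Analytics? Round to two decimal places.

β = ρ × σ_i / σ_m = 0.797 × 40.32% / 12.01% = 2.6757
E(R) = 2.94% + 2.6757 × 9.49% = 28.33%

28.33%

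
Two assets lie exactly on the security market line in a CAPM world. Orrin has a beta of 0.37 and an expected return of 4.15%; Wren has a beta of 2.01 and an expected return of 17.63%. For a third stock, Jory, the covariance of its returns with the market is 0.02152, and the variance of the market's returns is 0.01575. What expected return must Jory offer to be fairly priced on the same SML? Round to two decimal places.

MRP = (17.63% − 4.15%) / (2.01 − 0.37) = 8.2195%
R_f = 4.15% − 0.37 × 8.2195% = 1.1088%
β_Jory = Cov / Var(R_m) = 0.02152 / 0.01575 = 1.3663
E(R_Jory) = R_f + β × MRP = 1.1088% + 1.3663 × 8.2195% = 12.34%

12.34%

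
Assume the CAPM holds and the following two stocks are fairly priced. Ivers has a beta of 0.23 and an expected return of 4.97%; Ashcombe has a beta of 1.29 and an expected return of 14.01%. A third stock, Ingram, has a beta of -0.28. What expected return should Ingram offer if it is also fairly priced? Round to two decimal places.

0.62%

MRP (SML slope) = (14.01% − 4.97%) / (1.29 − 0.23) = 9.04% / 1.06 = 8.5283%
R_f (intercept) = 4.97% − 0.23 × 8.5283% = 3.0085%
E(R_Ingram) = R_f + β × MRP = 3.0085% + -0.28 × 8.5283% = 0.62%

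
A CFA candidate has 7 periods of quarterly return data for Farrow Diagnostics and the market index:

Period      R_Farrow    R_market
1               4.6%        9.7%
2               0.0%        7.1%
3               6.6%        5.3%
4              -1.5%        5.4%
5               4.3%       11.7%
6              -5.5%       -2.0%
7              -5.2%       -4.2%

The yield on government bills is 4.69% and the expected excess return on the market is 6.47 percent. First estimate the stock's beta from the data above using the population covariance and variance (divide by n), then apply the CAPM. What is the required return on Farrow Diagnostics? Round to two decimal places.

Mean R_i = (4.6 + 0.0 + 6.6 − 1.5 + 4.3 − 5.5 − 5.2) / 7 = 0.4714%
Mean R_m = (9.7 + 7.1 + 5.3 + 5.4 + 11.7 − 2.0 − 4.2) / 7 = 4.7143%
Σ(R_i − R̄_i)(R_m − R̄_m) = 139.0929  ⇒  Cov = 139.0929 / 7 = 19.8704
Σ(R_m − R̄_m)² = 204.7086  ⇒  Var(R_m) = 204.7086 / 7 = 29.2441
β = Cov / Var(R_m) = 19.8704 / 29.2441 = 0.6795
E(R) = R_f + β × MRP = 4.69% + 0.6795 × 6.47% = 9.09%

9.09%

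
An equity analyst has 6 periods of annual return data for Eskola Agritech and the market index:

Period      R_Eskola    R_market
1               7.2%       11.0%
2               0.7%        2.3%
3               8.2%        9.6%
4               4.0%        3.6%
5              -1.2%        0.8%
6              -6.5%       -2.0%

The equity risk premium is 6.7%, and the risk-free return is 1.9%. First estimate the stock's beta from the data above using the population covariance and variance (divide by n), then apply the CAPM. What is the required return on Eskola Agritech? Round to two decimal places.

8.82%

Mean R_i = (7.2 + 0.7 + 8.2 + 4.0 − 1.2 − 6.5) / 6 = 2.0667%
Mean R_m = (11.0 + 2.3 + 9.6 + 3.6 + 0.8 − 2.0) / 6 = 4.2167%
Σ(R_i − R̄_i)(R_m − R̄_m) = 133.6833  ⇒  Cov = 133.6833 / 6 = 22.2806
Σ(R_m − R̄_m)² = 129.3683  ⇒  Var(R_m) = 129.3683 / 6 = 21.5614
β = Cov / Var(R_m) = 22.2806 / 21.5614 = 1.0334
E(R) = R_f + β × MRP = 1.9% + 1.0334 × 6.7% = 8.82%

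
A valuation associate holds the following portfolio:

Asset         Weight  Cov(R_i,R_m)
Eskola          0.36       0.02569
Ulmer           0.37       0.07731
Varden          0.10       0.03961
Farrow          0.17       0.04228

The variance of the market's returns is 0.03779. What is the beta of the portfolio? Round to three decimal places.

1.297

β_Eskola = 0.02569 / 0.03779 = 0.6798
β_Ulmer = 0.07731 / 0.03779 = 2.0458
β_Varden = 0.03961 / 0.03779 = 1.0482
β_Farrow = 0.04228 / 0.03779 = 1.1188
β_P = Σ w_i β_i = 0.36×0.6798 + 0.37×2.0458 + 0.10×1.0482 + 0.17×1.1188 = 1.2967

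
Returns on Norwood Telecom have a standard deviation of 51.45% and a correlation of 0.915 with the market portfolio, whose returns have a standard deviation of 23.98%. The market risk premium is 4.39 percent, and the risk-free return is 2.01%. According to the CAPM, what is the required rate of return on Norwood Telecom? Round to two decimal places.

β = ρ × σ_i / σ_m = 0.915 × 51.45% / 23.98% = 1.9632
E(R) = 2.01% + 1.9632 × 4.39% = 10.63%

10.63%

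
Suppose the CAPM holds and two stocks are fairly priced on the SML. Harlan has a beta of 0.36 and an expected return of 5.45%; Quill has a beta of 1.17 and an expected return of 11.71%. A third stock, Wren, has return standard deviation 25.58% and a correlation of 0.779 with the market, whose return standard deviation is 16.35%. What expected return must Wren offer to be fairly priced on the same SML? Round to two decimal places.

MRP = (11.71% − 5.45%) / (1.17 − 0.36) = 7.7284%
R_f = 5.45% − 0.36 × 7.7284% = 2.6678%
β_Wren = ρ·σ_i/σ_m = 0.779 × 25.58 / 16.35 = 1.2188
E(R_Wren) = R_f + β × MRP = 2.6678% + 1.2188 × 7.7284% = 12.09%

12.09%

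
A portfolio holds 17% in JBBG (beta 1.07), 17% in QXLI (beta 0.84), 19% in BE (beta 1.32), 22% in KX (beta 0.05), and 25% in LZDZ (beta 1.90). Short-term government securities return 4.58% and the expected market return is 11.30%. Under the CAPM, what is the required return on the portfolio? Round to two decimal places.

β_P = Σ w_i β_i = 0.17×1.07 + 0.17×0.84 + 0.19×1.32 + 0.22×0.05 + 0.25×1.90 = 1.0615
MRP = 11.30% − 4.58% = 6.72%
E(R_P) = R_f + β_P × MRP = 4.58% + 1.0615 × 6.72% = 11.71%

11.71%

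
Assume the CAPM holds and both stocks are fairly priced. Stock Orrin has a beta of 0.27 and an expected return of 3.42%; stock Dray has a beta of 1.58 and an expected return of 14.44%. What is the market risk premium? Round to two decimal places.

Both satisfy E(R) = R_f + β·MRP, so the slope of the SML is
MRP = (14.44% − 3.42%) / (1.58 − 0.27) = 11.02% / 1.31 = 8.4122%

8.41%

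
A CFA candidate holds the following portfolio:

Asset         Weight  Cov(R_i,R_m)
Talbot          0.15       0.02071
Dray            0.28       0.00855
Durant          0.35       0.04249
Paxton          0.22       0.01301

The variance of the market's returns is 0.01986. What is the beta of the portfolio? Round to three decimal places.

1.170

β_Talbot = 0.02071 / 0.01986 = 1.0428
β_Dray = 0.00855 / 0.01986 = 0.4305
β_Durant = 0.04249 / 0.01986 = 2.1395
β_Paxton = 0.01301 / 0.01986 = 0.6551
β_P = Σ w_i β_i = 0.15×1.0428 + 0.28×0.4305 + 0.35×2.1395 + 0.22×0.6551 = 1.1699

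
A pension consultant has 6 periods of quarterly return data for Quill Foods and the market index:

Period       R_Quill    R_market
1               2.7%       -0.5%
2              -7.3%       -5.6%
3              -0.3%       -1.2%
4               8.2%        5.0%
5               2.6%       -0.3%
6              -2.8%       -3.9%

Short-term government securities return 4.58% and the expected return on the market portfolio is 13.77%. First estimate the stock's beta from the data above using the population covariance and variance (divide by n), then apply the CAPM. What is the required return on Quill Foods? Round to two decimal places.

17.66%

Mean R_i = (2.7 − 7.3 − 0.3 + 8.2 + 2.6 − 2.8) / 6 = 0.5167%
Mean R_m = (-0.5 − 5.6 − 1.2 + 5.0 − 0.3 − 3.9) / 6 = -1.0833%
Σ(R_i − R̄_i)(R_m − R̄_m) = 94.3883  ⇒  Cov = 94.3883 / 6 = 15.7314
Σ(R_m − R̄_m)² = 66.3083  ⇒  Var(R_m) = 66.3083 / 6 = 11.0514
β = Cov / Var(R_m) = 15.7314 / 11.0514 = 1.4235
MRP = 13.77% − 4.58% = 9.19%
E(R) = R_f + β × MRP = 4.58% + 1.4235 × 9.19% = 17.66%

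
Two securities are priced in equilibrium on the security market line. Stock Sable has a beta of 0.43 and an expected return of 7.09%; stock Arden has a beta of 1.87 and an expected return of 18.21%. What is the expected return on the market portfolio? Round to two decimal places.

Both satisfy E(R) = R_f + β·MRP, so the slope of the SML is
MRP = (18.21% − 7.09%) / (1.87 − 0.43) = 11.12% / 1.44 = 7.7222%
R_f = E(R_Sable) − β_Sable·MRP = 7.09% − 0.43 × 7.7222% = 3.7695%
E(R_m) = R_f + MRP = 3.7695% + 7.7222% = 11.49%

11.49%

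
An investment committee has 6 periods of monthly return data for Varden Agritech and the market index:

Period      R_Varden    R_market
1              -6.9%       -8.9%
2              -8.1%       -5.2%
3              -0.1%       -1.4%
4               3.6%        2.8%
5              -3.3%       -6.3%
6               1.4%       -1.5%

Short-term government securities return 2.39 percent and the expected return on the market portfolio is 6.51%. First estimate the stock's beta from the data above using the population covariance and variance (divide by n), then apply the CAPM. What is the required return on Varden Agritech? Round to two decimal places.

Mean R_i = (-6.9 − 8.1 − 0.1 + 3.6 − 3.3 + 1.4) / 6 = -2.2333%
Mean R_m = (-8.9 − 5.2 − 1.4 + 2.8 − 6.3 − 1.5) / 6 = -3.4167%
Σ(R_i − R̄_i)(R_m − R̄_m) = 86.6567  ⇒  Cov = 86.6567 / 6 = 14.4428
Σ(R_m − R̄_m)² = 87.9483  ⇒  Var(R_m) = 87.9483 / 6 = 14.6581
β = Cov / Var(R_m) = 14.4428 / 14.6581 = 0.9853
MRP = 6.51% − 2.39% = 4.12%
E(R) = R_f + β × MRP = 2.39% + 0.9853 × 4.12% = 6.45%

6.45%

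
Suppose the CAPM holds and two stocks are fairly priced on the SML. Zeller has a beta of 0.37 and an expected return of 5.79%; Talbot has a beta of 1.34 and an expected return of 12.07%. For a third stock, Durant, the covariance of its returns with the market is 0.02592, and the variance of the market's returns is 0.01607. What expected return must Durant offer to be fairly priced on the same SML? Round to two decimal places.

13.84%

MRP = (12.07% − 5.79%) / (1.34 − 0.37) = 6.4742%
R_f = 5.79% − 0.37 × 6.4742% = 3.3945%
β_Durant = Cov / Var(R_m) = 0.02592 / 0.01607 = 1.6129
E(R_Durant) = R_f + β × MRP = 3.3945% + 1.6129 × 6.4742% = 13.84%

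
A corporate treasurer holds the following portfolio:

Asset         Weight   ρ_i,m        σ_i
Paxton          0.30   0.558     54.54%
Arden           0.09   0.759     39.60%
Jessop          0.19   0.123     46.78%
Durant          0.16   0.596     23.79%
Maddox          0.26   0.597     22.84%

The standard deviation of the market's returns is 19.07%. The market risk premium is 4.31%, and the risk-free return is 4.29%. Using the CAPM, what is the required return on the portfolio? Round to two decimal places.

β_Paxton = 0.558 × 54.54% / 19.07% = 1.5959
β_Arden = 0.759 × 39.60% / 19.07% = 1.5761
β_Jessop = 0.123 × 46.78% / 19.07% = 0.3017
β_Durant = 0.596 × 23.79% / 19.07% = 0.7435
β_Maddox = 0.597 × 22.84% / 19.07% = 0.7150
β_P = Σ w_i β_i = 0.30×1.5959 + 0.09×1.5761 + 0.19×0.3017 + 0.16×0.7435 + 0.26×0.7150 = 0.9828
E(R_P) = R_f + β_P × MRP = 4.29% + 0.9828 × 4.31% = 8.53%

8.53%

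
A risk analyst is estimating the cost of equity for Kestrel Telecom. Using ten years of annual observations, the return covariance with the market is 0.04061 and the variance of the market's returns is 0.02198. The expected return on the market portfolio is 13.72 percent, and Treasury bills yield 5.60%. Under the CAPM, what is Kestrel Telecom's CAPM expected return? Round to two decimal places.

20.60%

β = Cov(R_i, R_m) / Var(R_m) = 0.04061 / 0.02198 = 1.8476
MRP = 13.72% − 5.60% = 8.12%
E(R) = R_f + β × MRP = 5.60% + 1.8476 × 8.12% = 20.60%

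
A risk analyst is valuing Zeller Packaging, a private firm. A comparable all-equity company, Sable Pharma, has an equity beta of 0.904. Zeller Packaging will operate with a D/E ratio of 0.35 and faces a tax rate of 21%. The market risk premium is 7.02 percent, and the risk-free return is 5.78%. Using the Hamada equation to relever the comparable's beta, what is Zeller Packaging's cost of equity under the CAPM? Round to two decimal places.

13.88%

β_L = β_U × [1 + (1 − t)(D/E)] = 0.904 × [1 + (1 − 0.21) × 0.35]
    = 0.904 × [1 + 0.79 × 0.35] = 0.904 × 1.2765 = 1.1540
E(R) = R_f + β_L × MRP = 5.78% + 1.1540 × 7.02% = 13.88%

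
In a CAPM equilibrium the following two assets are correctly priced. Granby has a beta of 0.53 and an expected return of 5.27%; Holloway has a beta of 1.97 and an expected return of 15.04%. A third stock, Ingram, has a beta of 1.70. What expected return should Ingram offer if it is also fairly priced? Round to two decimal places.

MRP (SML slope) = (15.04% − 5.27%) / (1.97 − 0.53) = 9.77% / 1.44 = 6.7847%
R_f (intercept) = 5.27% − 0.53 × 6.7847% = 1.6741%
E(R_Ingram) = R_f + β × MRP = 1.6741% + 1.70 × 6.7847% = 13.21%

13.21%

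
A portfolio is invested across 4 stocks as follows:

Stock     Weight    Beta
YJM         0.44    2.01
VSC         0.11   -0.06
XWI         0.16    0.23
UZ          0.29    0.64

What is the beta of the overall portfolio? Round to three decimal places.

1.100

β_P = Σ w_i β_i = 0.44×2.01 + 0.11×-0.06 + 0.16×0.23 + 0.29×0.64 = 1.1002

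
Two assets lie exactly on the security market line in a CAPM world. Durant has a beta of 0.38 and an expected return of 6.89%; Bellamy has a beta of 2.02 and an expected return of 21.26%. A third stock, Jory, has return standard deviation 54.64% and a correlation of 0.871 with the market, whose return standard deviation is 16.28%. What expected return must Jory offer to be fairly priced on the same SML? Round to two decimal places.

29.17%

MRP = (21.26% − 6.89%) / (2.02 − 0.38) = 8.7622%
R_f = 6.89% − 0.38 × 8.7622% = 3.5604%
β_Jory = ρ·σ_i/σ_m = 0.871 × 54.64 / 16.28 = 2.9233
E(R_Jory) = R_f + β × MRP = 3.5604% + 2.9233 × 8.7622% = 29.17%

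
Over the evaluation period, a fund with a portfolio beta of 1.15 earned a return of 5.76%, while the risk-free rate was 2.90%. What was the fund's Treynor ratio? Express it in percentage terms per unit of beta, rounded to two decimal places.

2.49%

Treynor = (R_P − R_f) / β_P = (5.76% − 2.90%) / 1.1500 = 2.86% / 1.1500 = 2.49%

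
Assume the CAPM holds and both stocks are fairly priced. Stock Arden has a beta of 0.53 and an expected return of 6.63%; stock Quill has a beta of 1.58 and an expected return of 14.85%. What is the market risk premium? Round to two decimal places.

Both satisfy E(R) = R_f + β·MRP, so the slope of the SML is
MRP = (14.85% − 6.63%) / (1.58 − 0.53) = 8.22% / 1.05 = 7.8286%

7.83%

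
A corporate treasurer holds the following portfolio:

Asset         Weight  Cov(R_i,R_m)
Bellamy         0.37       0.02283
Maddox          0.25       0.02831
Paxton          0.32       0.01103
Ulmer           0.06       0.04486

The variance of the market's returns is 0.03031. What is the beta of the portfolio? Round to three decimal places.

β_Bellamy = 0.02283 / 0.03031 = 0.7532
β_Maddox = 0.02831 / 0.03031 = 0.9340
β_Paxton = 0.01103 / 0.03031 = 0.3639
β_Ulmer = 0.04486 / 0.03031 = 1.4800
β_P = Σ w_i β_i = 0.37×0.7532 + 0.25×0.9340 + 0.32×0.3639 + 0.06×1.4800 = 0.7174

0.717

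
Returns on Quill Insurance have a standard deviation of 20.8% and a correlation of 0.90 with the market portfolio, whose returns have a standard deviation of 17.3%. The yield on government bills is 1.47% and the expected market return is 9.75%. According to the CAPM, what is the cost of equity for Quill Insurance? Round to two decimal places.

10.43%

β = ρ × σ_i / σ_m = 0.90 × 20.8% / 17.3% = 1.0821
MRP = 9.75% − 1.47% = 8.28%
E(R) = 1.47% + 1.0821 × 8.28% = 10.43%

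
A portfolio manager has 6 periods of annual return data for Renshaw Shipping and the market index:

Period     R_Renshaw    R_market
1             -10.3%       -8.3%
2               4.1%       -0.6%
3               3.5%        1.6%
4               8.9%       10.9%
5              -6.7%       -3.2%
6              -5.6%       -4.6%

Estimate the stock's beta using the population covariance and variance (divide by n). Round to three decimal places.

1.043

Mean R_i = (-10.3 + 4.1 + 3.5 + 8.9 − 6.7 − 5.6) / 6 = -1.0167%
Mean R_m = (-8.3 − 0.6 + 1.6 + 10.9 − 3.2 − 4.6) / 6 = -0.7000%
Σ(R_i − R̄_i)(R_m − R̄_m) = 228.5700  ⇒  Cov = 228.5700 / 6 = 38.0950
Σ(R_m − R̄_m)² = 219.0800  ⇒  Var(R_m) = 219.0800 / 6 = 36.5133
β = Cov / Var(R_m) = 38.0950 / 36.5133 = 1.0433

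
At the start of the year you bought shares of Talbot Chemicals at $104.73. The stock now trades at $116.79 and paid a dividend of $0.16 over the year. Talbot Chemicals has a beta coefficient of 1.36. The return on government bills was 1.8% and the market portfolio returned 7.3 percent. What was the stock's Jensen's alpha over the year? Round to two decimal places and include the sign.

Realised HPR = (P1 + D1 − P0) / P0 = (116.79 + 0.16 − 104.73) / 104.73 = 12.22 / 104.73 = 11.6681%
MRP = 7.3% − 1.8% = 5.50%
CAPM required = R_f + β·MRP = 1.8% + 1.36 × 5.5% = 9.2800%
α = realised − required = 11.6681% − 9.2800% = +2.39%

+2.39%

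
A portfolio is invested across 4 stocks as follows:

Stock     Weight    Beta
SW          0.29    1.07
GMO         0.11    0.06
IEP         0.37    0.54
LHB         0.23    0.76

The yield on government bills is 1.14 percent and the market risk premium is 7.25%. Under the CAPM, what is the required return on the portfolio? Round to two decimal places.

β_P = Σ w_i β_i = 0.29×1.07 + 0.11×0.06 + 0.37×0.54 + 0.23×0.76 = 0.6915
E(R_P) = R_f + β_P × MRP = 1.14% + 0.6915 × 7.25% = 6.15%

6.15%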